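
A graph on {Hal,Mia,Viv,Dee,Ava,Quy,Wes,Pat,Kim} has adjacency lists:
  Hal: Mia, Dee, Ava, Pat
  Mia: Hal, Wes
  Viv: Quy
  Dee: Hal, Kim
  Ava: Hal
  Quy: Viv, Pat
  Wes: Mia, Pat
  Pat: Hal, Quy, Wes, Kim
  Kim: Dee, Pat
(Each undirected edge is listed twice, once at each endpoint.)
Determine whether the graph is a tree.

|V| = 9, |E| = 10.
A tree on 9 vertices has exactly 8 edges; this graph has 10, so it contains a cycle and is not a tree.

No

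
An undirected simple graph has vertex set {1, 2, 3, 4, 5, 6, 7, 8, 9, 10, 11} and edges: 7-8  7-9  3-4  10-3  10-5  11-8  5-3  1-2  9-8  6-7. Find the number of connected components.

3

Component: {1, 2}
Component: {3, 4, 5, 10}
Component: {6, 7, 8, 9, 11}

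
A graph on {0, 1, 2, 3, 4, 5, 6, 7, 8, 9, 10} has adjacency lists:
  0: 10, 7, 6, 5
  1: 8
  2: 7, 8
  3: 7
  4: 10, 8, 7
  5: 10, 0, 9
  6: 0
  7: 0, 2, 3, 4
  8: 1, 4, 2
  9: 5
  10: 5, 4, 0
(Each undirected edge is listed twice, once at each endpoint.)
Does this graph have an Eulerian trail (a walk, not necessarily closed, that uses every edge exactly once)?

No

Degrees: 0:4, 1:1, 2:2, 3:1, 4:3, 5:3, 6:1, 7:4, 8:3, 9:1, 10:3
Odd-degree vertices: 1, 3, 4, 5, 6, 8, 9, 10 (8 total).
With 8 odd-degree vertices (more than two), no single trail can use every edge.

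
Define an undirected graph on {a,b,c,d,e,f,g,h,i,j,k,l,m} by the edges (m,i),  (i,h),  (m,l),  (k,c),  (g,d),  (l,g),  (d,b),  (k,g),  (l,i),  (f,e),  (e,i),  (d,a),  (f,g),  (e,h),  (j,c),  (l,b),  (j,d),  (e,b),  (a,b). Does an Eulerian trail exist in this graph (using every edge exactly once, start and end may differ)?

Degrees: a:2, b:4, c:2, d:4, e:4, f:2, g:4, h:2, i:4, j:2, k:2, l:4, m:2
Odd-degree vertices: none (0 total).
The non-isolated vertices are connected and exactly 0 have odd degree, so an Eulerian trail exists.

Yes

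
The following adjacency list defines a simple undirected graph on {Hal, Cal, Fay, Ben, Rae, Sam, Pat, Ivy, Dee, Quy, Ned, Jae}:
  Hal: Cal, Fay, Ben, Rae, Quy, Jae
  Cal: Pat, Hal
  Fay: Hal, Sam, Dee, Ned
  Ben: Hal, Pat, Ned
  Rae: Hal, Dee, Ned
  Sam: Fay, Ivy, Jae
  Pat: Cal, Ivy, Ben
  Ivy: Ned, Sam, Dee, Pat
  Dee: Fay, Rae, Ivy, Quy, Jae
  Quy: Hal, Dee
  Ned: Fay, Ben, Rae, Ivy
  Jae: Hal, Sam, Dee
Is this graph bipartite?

Partition the vertices as {Cal, Fay, Ben, Rae, Ivy, Quy, Jae} vs {Hal, Sam, Pat, Dee, Ned}. Each listed edge has one endpoint in each part, so the graph is bipartite.

Yes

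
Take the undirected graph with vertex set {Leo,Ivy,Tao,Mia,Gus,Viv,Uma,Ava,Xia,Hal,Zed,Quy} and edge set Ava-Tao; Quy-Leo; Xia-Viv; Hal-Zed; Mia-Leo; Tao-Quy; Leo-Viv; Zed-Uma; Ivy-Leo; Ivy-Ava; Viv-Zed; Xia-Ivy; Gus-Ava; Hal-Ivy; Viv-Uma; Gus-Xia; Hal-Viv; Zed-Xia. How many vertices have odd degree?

Degrees: Leo:4, Ivy:4, Tao:2, Mia:1, Gus:2, Viv:5, Uma:2, Ava:3, Xia:4, Hal:3, Zed:4, Quy:2
Odd-degree vertices: Mia, Viv, Ava, Hal.

4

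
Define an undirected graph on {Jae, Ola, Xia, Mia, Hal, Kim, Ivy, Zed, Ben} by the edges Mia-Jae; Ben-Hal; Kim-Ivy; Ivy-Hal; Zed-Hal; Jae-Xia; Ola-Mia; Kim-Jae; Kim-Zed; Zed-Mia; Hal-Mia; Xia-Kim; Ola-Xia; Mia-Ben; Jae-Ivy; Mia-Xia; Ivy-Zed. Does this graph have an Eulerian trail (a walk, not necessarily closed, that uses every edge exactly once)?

Degrees: Jae:4, Ola:2, Xia:4, Mia:6, Hal:4, Kim:4, Ivy:4, Zed:4, Ben:2
Odd-degree vertices: none (0 total).
The non-isolated vertices are connected and exactly 0 have odd degree, so an Eulerian trail exists.

Yes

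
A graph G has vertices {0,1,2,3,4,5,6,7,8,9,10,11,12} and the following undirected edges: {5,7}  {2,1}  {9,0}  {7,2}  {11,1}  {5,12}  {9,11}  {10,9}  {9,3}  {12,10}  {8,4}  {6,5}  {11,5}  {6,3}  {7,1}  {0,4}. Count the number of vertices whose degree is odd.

4

Degrees: 0:2, 1:3, 2:2, 3:2, 4:2, 5:4, 6:2, 7:3, 8:1, 9:4, 10:2, 11:3, 12:2
Odd-degree vertices: 1, 7, 8, 11.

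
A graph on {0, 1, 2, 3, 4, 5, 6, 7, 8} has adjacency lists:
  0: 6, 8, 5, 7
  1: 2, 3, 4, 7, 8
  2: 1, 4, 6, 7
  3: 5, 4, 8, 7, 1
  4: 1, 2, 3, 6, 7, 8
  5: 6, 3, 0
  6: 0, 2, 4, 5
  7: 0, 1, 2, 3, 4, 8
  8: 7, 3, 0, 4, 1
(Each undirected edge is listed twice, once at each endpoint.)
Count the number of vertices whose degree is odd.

Degrees: 0:4, 1:5, 2:4, 3:5, 4:6, 5:3, 6:4, 7:6, 8:5
Odd-degree vertices: 1, 3, 5, 8.

4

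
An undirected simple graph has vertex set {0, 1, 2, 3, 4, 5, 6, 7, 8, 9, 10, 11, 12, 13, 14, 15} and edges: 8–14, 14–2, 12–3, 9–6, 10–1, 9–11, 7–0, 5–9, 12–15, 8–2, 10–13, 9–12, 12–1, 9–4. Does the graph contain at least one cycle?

Yes

|V| = 16, |E| = 14, number of components = 3.
Since 14 > 16 - 3, a cycle must exist; for instance 2-8-14-2.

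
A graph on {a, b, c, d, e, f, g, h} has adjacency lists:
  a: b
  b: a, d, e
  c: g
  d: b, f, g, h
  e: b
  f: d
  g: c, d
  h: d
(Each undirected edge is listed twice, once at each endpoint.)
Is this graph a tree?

|V| = 8, |E| = 7.
It is connected with exactly 7 edges, hence acyclic — it is a tree.

Yes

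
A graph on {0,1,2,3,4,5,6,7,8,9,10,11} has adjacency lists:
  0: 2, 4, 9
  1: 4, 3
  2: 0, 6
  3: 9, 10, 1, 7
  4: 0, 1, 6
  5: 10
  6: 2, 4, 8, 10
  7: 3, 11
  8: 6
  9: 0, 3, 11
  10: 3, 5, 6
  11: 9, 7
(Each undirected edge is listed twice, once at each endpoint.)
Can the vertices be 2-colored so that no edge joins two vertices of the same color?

No

The cycle 9-0-4-1-3-9 has length 5, which is odd, so the graph is not bipartite.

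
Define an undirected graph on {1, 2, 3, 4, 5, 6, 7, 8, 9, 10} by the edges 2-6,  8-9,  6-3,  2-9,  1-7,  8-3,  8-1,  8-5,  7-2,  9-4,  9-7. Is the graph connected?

Component: {10}
Component: {1, 2, 3, 4, 5, 6, 7, 8, 9}
No edge joins these 2 groups, so the graph is disconnected.

No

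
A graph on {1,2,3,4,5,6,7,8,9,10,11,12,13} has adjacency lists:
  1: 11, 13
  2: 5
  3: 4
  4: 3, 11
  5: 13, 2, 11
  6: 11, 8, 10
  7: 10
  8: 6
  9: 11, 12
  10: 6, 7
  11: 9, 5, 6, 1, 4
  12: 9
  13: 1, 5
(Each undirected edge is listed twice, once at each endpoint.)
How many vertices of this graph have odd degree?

Degrees: 1:2, 2:1, 3:1, 4:2, 5:3, 6:3, 7:1, 8:1, 9:2, 10:2, 11:5, 12:1, 13:2
Odd-degree vertices: 2, 3, 5, 6, 7, 8, 11, 12.

8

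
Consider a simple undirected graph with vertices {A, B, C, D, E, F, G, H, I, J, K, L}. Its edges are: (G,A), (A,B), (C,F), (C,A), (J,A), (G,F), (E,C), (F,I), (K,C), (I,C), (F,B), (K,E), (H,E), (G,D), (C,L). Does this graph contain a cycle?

Yes

|V| = 12, |E| = 15, number of components = 1.
Since 15 > 12 - 1, a cycle must exist; for instance A-C-F-B-A.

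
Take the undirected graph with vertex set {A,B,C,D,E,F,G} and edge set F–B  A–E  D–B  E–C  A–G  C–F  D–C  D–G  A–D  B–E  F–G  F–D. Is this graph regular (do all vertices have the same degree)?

No

Degrees: A:3, B:3, C:3, D:5, E:3, F:4, G:3
Vertex A has degree 3 while D has degree 5, so the graph is not regular.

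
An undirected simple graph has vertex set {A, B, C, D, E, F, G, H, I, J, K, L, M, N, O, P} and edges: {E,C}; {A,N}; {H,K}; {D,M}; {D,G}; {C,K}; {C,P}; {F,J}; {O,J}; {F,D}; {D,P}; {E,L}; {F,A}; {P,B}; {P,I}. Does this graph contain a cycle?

|V| = 16, |E| = 15, number of components = 1.
A forest on 16 vertices with 1 component has exactly 15 edges, which matches — so no cycle.

No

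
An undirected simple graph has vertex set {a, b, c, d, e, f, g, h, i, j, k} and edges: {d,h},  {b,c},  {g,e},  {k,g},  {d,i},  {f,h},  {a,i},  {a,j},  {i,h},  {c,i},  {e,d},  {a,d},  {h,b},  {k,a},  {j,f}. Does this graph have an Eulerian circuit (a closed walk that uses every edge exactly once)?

Yes

Degrees: a:4, b:2, c:2, d:4, e:2, f:2, g:2, h:4, i:4, j:2, k:2
Every vertex has even degree and the edges form a single connected piece, so an Eulerian circuit exists.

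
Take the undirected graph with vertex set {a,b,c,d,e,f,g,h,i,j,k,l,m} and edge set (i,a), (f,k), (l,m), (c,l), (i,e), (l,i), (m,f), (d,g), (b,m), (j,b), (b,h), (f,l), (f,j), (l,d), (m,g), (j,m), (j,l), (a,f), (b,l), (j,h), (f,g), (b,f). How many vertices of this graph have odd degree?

10

Degrees: a:2, b:5, c:1, d:2, e:1, f:7, g:3, h:2, i:3, j:5, k:1, l:7, m:5
Odd-degree vertices: b, c, e, f, g, i, j, k, l, m.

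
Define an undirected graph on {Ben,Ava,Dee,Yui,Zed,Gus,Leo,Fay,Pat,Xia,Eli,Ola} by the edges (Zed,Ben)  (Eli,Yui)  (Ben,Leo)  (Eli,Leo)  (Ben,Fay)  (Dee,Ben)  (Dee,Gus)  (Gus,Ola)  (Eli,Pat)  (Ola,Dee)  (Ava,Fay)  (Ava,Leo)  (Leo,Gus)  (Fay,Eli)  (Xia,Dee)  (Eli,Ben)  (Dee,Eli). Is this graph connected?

Yes

A breadth-first search from Ben visits Ben, Leo, Zed, Eli, Fay, Dee, Gus, Ava, Yui, Pat, Xia, Ola — all 12 vertices — so the graph is connected.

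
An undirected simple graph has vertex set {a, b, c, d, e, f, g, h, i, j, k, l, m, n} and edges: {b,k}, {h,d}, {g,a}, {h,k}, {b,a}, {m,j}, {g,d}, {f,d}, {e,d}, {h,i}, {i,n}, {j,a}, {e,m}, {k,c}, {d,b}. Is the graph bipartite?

Yes

A valid 2-coloring puts {b, c, e, f, g, h, j, l, n} on one side and {a, d, i, k, m} on the other; every edge crosses between the two sides.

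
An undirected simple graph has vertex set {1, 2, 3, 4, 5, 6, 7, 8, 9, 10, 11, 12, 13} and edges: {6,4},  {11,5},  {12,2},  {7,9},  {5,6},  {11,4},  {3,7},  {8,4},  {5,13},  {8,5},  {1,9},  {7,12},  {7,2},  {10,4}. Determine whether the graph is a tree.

|V| = 13, |E| = 14.
It is not connected, so it is not a tree.

No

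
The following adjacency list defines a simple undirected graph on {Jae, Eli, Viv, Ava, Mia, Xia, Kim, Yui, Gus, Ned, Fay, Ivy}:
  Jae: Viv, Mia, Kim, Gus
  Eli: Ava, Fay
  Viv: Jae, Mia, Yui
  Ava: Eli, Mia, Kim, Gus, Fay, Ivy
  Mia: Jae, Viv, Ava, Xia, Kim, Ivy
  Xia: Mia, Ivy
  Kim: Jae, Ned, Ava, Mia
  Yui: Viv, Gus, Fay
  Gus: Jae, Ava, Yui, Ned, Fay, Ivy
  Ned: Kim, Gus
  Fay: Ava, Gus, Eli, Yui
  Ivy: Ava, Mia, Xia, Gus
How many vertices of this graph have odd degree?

Degrees: Jae:4, Eli:2, Viv:3, Ava:6, Mia:6, Xia:2, Kim:4, Yui:3, Gus:6, Ned:2, Fay:4, Ivy:4
Odd-degree vertices: Viv, Yui.

2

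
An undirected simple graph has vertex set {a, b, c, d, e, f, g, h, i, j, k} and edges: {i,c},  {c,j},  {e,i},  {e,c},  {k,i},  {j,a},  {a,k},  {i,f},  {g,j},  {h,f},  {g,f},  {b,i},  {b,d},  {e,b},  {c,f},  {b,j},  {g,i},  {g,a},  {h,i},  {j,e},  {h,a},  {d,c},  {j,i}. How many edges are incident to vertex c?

Neighbors of c: d, e, f, i, j.

5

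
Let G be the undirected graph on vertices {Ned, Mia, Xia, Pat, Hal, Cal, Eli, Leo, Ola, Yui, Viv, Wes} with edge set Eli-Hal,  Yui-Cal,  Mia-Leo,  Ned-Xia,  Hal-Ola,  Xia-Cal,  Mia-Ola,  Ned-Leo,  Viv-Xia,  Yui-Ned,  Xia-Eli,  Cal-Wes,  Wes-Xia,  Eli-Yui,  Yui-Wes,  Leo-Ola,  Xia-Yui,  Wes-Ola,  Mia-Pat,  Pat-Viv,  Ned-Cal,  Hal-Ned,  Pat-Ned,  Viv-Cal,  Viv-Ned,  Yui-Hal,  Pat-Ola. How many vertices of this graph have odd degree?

6

Degrees: Ned:7, Mia:3, Xia:6, Pat:4, Hal:4, Cal:5, Eli:3, Leo:3, Ola:5, Yui:6, Viv:4, Wes:4
Odd-degree vertices: Ned, Mia, Cal, Eli, Leo, Ola.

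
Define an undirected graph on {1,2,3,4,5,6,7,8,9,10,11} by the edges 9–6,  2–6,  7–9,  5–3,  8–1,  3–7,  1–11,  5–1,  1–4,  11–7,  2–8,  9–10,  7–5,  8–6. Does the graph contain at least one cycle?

Yes

The graph has 11 vertices, 14 edges, and 1 connected component.
One cycle is 1-8-6-9-7-5-1.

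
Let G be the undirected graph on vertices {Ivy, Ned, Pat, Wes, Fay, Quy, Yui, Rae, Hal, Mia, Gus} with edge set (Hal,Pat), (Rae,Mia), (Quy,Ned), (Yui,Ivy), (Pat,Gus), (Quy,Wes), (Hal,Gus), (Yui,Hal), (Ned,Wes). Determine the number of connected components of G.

Component: {Fay}
Component: {Rae, Mia}
Component: {Ned, Wes, Quy}
Component: {Ivy, Pat, Yui, Hal, Gus}

4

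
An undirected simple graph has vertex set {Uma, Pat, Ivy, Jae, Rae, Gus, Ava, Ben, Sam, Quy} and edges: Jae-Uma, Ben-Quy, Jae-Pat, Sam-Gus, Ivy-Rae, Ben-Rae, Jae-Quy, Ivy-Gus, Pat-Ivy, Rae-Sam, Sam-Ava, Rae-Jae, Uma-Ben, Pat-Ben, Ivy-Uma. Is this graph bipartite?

Yes

A valid 2-coloring puts {Ivy, Jae, Ben, Sam} on one side and {Uma, Pat, Rae, Gus, Ava, Quy} on the other; every edge crosses between the two sides.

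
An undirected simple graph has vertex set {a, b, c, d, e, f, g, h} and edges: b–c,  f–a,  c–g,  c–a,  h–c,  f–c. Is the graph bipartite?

The cycle f-a-c-f has length 3, which is odd, so the graph is not bipartite.

No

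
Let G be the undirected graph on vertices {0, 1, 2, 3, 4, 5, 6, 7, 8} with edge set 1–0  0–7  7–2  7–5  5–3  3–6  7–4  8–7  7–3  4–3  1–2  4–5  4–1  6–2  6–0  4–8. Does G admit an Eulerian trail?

No

Degrees: 0:3, 1:3, 2:3, 3:4, 4:5, 5:3, 6:3, 7:6, 8:2
Odd-degree vertices: 0, 1, 2, 4, 5, 6 (6 total).
An Eulerian trail requires 0 or 2 odd-degree vertices; here there are 6.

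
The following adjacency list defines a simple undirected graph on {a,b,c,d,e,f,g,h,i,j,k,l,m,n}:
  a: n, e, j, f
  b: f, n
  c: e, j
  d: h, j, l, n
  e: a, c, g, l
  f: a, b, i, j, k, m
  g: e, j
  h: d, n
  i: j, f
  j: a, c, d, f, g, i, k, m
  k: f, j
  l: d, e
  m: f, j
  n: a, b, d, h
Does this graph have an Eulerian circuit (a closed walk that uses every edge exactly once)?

Yes

Degrees: a:4, b:2, c:2, d:4, e:4, f:6, g:2, h:2, i:2, j:8, k:2, l:2, m:2, n:4
Every vertex has even degree and the edges form a single connected piece, so an Eulerian circuit exists.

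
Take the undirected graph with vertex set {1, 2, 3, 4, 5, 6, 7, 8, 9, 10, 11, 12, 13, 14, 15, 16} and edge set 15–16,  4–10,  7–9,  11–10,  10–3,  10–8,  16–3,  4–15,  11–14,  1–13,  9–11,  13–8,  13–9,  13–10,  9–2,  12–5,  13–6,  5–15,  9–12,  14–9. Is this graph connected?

Starting from 1 and exploring outward reaches every vertex (1, 13, 10, 9, 6, 8, 4, 11, 3, 7, 12, 2, 14, 15, 16, 5); the graph is connected.

Yes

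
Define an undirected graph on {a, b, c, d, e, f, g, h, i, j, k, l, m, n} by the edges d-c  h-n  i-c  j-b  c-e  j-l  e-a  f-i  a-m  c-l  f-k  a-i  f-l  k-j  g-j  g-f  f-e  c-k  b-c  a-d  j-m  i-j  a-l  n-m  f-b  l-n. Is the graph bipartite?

Color {b, d, e, g, h, i, k, l, m} black and {a, c, f, j, n} white. No edge joins two same-colored vertices, so the graph is bipartite.

Yes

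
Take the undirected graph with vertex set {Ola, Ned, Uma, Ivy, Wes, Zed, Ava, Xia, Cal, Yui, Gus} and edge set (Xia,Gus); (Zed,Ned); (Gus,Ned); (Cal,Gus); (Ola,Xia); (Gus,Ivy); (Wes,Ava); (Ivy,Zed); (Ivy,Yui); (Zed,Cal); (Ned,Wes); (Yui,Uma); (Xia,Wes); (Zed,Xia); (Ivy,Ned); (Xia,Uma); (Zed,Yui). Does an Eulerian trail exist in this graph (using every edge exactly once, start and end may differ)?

No

Degrees: Ola:1, Ned:4, Uma:2, Ivy:4, Wes:3, Zed:5, Ava:1, Xia:5, Cal:2, Yui:3, Gus:4
Odd-degree vertices: Ola, Wes, Zed, Ava, Xia, Yui (6 total).
With 6 odd-degree vertices (more than two), no single trail can use every edge.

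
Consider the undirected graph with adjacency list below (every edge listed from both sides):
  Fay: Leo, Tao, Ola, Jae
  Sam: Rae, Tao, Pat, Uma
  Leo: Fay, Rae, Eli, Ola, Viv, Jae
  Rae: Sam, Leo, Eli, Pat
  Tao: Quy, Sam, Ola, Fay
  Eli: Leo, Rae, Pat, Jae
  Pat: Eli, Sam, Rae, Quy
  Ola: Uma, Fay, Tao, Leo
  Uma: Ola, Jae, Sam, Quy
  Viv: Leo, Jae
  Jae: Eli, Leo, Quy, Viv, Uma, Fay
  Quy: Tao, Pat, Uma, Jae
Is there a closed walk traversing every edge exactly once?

Yes

Degrees: Fay:4, Sam:4, Leo:6, Rae:4, Tao:4, Eli:4, Pat:4, Ola:4, Uma:4, Viv:2, Jae:6, Quy:4
Every vertex has even degree and the edges form a single connected piece, so an Eulerian circuit exists.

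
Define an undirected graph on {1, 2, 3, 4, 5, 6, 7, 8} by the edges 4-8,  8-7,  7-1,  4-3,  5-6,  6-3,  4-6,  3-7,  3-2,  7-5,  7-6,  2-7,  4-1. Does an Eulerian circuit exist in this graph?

Yes

Degrees: 1:2, 2:2, 3:4, 4:4, 5:2, 6:4, 7:6, 8:2
All degrees are even and the non-isolated vertices are connected — an Eulerian circuit exists.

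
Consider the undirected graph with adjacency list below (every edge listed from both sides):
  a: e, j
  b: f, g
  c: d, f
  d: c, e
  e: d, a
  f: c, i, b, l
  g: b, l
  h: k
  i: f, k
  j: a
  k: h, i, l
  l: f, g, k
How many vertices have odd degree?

Degrees: a:2, b:2, c:2, d:2, e:2, f:4, g:2, h:1, i:2, j:1, k:3, l:3
Odd-degree vertices: h, j, k, l.

4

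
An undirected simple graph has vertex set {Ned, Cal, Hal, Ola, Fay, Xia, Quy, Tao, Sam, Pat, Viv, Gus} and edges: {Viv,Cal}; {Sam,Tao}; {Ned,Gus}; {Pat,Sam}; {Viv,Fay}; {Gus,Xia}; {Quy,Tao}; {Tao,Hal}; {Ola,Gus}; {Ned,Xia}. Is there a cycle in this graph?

|V| = 12, |E| = 10, number of components = 3.
Since 10 > 12 - 3, a cycle must exist; for instance Ned-Gus-Xia-Ned.

Yes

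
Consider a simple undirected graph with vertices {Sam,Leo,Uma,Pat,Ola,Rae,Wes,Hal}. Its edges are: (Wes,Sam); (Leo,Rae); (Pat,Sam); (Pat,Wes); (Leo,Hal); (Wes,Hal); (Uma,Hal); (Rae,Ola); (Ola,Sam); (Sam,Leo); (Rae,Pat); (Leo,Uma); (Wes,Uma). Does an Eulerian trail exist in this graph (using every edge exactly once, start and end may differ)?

Degrees: Sam:4, Leo:4, Uma:3, Pat:3, Ola:2, Rae:3, Wes:4, Hal:3
Odd-degree vertices: Uma, Pat, Rae, Hal (4 total).
With 4 odd-degree vertices (more than two), no single trail can use every edge.

No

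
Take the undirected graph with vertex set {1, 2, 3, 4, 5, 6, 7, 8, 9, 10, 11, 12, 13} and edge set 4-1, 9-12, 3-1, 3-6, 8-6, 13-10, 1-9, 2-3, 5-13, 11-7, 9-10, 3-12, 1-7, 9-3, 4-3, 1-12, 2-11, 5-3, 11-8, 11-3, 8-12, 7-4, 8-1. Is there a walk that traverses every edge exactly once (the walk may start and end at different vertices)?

Yes

Degrees: 1:6, 2:2, 3:8, 4:3, 5:2, 6:2, 7:3, 8:4, 9:4, 10:2, 11:4, 12:4, 13:2
Odd-degree vertices: 4, 7 (2 total).
With 2 odd-degree vertices and all edges in one connected piece, an Eulerian trail exists (from 4 to 7).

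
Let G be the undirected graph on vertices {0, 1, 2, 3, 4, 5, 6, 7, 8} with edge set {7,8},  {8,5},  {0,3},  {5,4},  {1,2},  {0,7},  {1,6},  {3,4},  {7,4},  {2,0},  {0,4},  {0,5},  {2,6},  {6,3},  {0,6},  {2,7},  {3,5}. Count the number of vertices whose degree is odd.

Degrees: 0:6, 1:2, 2:4, 3:4, 4:4, 5:4, 6:4, 7:4, 8:2
Odd-degree vertices: none.

0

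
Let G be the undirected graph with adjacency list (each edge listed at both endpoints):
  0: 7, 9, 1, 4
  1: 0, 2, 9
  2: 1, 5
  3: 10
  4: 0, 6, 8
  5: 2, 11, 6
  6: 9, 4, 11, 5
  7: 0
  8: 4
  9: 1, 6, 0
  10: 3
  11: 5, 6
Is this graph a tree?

|V| = 12, |E| = 14.
It is not connected, so it is not a tree.

No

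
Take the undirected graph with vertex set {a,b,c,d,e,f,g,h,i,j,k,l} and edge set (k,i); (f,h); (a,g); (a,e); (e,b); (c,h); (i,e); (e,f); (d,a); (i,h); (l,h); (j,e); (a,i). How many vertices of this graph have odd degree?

8

Degrees: a:4, b:1, c:1, d:1, e:5, f:2, g:1, h:4, i:4, j:1, k:1, l:1
Odd-degree vertices: b, c, d, e, g, j, k, l.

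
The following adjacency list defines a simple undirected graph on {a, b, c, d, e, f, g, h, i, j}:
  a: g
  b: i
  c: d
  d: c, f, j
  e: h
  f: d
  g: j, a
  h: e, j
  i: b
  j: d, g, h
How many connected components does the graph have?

2

Component: {b, i}
Component: {a, c, d, e, f, g, h, j}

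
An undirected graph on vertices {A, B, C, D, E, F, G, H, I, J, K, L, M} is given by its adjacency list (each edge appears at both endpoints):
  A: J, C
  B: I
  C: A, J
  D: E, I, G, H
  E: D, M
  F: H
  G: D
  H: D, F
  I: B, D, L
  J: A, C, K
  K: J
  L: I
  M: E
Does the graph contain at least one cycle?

Yes

The graph has 13 vertices, 12 edges, and 2 connected components.
Since 12 > 13 - 2, a cycle must exist; for instance A-C-J-A.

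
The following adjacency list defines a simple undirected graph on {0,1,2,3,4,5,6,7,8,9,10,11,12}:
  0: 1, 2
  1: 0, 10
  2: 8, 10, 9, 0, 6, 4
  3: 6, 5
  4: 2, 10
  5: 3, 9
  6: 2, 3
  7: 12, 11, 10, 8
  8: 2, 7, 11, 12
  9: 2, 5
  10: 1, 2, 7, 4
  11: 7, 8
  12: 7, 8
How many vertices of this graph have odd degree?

0

Degrees: 0:2, 1:2, 2:6, 3:2, 4:2, 5:2, 6:2, 7:4, 8:4, 9:2, 10:4, 11:2, 12:2
Odd-degree vertices: none.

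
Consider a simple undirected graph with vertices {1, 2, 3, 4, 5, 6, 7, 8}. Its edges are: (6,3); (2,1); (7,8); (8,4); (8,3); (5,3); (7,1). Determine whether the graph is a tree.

The graph has 8 vertices and 7 edges.
Connected and |E| = |V| - 1, which characterizes a tree.

Yes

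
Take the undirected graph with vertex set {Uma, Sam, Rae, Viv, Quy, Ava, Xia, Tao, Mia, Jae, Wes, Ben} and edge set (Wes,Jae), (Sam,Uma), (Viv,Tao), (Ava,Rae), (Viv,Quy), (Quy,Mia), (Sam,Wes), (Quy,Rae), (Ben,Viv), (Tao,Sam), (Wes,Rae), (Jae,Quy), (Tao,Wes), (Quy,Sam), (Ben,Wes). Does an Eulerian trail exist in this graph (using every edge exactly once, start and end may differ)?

Degrees: Uma:1, Sam:4, Rae:3, Viv:3, Quy:5, Ava:1, Xia:0, Tao:3, Mia:1, Jae:2, Wes:5, Ben:2
Odd-degree vertices: Uma, Rae, Viv, Quy, Ava, Tao, Mia, Wes (8 total).
With 8 odd-degree vertices (more than two), no single trail can use every edge.

No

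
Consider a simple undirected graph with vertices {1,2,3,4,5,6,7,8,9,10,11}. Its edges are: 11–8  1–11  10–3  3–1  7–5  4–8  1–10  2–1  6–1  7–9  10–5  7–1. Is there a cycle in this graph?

The graph has 11 vertices, 12 edges, and 1 connected component.
Since 12 > 11 - 1, a cycle must exist; for instance 1-7-5-10-1.

Yes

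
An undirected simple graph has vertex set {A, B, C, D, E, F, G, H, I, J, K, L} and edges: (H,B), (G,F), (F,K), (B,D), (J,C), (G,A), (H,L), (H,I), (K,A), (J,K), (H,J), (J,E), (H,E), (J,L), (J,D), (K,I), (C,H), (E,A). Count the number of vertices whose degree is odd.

Degrees: A:3, B:2, C:2, D:2, E:3, F:2, G:2, H:6, I:2, J:6, K:4, L:2
Odd-degree vertices: A, E.

2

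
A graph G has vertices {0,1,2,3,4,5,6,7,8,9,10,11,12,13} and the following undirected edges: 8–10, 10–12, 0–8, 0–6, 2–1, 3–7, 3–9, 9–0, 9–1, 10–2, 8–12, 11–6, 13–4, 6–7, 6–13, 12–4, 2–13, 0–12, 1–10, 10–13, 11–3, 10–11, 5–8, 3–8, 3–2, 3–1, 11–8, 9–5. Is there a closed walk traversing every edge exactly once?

Yes

Degrees: 0:4, 1:4, 2:4, 3:6, 4:2, 5:2, 6:4, 7:2, 8:6, 9:4, 10:6, 11:4, 12:4, 13:4
All degrees are even and the non-isolated vertices are connected — an Eulerian circuit exists.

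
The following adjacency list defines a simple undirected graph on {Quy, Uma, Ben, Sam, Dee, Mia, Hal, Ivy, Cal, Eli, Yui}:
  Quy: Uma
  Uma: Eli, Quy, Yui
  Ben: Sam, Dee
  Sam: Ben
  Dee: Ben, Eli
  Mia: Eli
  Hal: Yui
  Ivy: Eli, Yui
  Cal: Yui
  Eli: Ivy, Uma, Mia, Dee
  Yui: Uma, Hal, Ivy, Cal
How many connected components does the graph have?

1

Component: {Quy, Uma, Ben, Sam, Dee, Mia, Hal, Ivy, Cal, Eli, Yui}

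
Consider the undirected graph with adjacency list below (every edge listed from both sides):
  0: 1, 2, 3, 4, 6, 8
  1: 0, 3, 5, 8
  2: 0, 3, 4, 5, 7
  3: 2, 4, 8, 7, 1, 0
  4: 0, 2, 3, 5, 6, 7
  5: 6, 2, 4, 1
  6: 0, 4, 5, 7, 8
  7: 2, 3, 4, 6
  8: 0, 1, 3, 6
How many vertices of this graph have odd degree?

2

Degrees: 0:6, 1:4, 2:5, 3:6, 4:6, 5:4, 6:5, 7:4, 8:4
Odd-degree vertices: 2, 6.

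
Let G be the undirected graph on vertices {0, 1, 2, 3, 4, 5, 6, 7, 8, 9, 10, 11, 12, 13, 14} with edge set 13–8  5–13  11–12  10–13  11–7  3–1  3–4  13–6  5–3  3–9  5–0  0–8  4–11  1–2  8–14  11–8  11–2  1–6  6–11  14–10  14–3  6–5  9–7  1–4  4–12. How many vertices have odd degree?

Degrees: 0:2, 1:4, 2:2, 3:5, 4:4, 5:4, 6:4, 7:2, 8:4, 9:2, 10:2, 11:6, 12:2, 13:4, 14:3
Odd-degree vertices: 3, 14.

2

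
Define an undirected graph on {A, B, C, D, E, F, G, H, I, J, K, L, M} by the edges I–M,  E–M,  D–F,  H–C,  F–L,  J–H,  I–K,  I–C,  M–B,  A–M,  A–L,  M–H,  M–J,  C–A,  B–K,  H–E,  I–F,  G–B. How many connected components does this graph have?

Component: {A, B, C, D, E, F, G, H, I, J, K, L, M}

1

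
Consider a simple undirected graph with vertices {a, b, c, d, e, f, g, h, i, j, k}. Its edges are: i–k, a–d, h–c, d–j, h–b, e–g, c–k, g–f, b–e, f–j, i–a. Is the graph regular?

Degrees: a:2, b:2, c:2, d:2, e:2, f:2, g:2, h:2, i:2, j:2, k:2
All degrees equal 2; the graph is regular.

Yes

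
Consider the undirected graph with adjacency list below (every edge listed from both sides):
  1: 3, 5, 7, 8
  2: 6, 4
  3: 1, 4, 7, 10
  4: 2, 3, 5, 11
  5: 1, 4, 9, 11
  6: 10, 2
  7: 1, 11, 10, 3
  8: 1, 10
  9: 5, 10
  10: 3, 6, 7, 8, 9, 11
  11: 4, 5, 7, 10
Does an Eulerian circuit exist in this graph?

Degrees: 1:4, 2:2, 3:4, 4:4, 5:4, 6:2, 7:4, 8:2, 9:2, 10:6, 11:4
All degrees are even and the non-isolated vertices are connected — an Eulerian circuit exists.

Yes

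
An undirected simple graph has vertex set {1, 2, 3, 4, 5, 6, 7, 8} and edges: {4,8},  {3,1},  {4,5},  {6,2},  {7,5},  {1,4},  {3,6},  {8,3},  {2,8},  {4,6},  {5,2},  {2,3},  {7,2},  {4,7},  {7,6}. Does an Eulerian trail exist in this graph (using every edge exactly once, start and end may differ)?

Degrees: 1:2, 2:5, 3:4, 4:5, 5:3, 6:4, 7:4, 8:3
Odd-degree vertices: 2, 4, 5, 8 (4 total).
An Eulerian trail requires 0 or 2 odd-degree vertices; here there are 4.

No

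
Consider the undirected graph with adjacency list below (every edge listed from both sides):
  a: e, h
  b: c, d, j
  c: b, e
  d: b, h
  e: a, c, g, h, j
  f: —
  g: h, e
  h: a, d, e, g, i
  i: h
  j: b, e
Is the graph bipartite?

The cycle g-h-e-g has length 3, which is odd, so the graph is not bipartite.

No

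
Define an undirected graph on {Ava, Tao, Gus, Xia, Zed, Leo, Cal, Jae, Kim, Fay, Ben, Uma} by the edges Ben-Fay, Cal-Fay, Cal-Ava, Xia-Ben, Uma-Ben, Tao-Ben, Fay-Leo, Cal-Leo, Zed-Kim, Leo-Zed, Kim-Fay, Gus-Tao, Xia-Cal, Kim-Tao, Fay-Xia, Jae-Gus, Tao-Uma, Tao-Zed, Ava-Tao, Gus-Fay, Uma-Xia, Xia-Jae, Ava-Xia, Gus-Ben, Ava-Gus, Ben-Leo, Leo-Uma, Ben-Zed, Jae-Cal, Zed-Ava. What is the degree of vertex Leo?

Neighbors of Leo: Zed, Cal, Fay, Ben, Uma.

5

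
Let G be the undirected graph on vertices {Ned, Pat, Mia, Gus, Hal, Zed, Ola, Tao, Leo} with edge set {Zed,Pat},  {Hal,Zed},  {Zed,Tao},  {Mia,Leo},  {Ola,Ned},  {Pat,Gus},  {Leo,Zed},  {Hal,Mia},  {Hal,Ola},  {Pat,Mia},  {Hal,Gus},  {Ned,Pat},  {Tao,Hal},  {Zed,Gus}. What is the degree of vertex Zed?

Neighbors of Zed: Pat, Gus, Hal, Tao, Leo.

5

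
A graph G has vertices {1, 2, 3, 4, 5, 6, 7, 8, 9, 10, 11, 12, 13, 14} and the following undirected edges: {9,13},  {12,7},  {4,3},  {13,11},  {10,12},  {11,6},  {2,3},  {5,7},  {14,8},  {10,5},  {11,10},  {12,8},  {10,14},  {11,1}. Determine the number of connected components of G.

2

Component: {2, 3, 4}
Component: {1, 5, 6, 7, 8, 9, 10, 11, 12, 13, 14}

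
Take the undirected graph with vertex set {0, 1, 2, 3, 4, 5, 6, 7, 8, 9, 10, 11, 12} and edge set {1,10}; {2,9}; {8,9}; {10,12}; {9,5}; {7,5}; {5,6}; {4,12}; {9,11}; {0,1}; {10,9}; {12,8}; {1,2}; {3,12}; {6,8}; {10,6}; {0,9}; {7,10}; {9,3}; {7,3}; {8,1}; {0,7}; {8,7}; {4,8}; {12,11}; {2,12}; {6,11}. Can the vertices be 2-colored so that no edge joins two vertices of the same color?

No

The cycle 8-4-12-8 has length 3, which is odd, so the graph is not bipartite.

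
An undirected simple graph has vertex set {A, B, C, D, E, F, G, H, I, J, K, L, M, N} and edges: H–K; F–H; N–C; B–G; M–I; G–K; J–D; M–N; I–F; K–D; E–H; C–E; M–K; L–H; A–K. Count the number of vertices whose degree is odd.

Degrees: A:1, B:1, C:2, D:2, E:2, F:2, G:2, H:4, I:2, J:1, K:5, L:1, M:3, N:2
Odd-degree vertices: A, B, J, K, L, M.

6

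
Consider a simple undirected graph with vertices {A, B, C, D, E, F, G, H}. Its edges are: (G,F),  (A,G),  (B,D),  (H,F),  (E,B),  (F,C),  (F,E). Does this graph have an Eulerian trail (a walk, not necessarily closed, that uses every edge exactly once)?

Degrees: A:1, B:2, C:1, D:1, E:2, F:4, G:2, H:1
Odd-degree vertices: A, C, D, H (4 total).
With 4 odd-degree vertices (more than two), no single trail can use every edge.

No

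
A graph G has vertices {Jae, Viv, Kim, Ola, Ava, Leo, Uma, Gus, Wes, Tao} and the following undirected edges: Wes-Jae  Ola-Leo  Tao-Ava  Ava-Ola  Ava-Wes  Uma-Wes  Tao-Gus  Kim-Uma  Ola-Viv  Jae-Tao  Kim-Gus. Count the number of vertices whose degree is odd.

6

Degrees: Jae:2, Viv:1, Kim:2, Ola:3, Ava:3, Leo:1, Uma:2, Gus:2, Wes:3, Tao:3
Odd-degree vertices: Viv, Ola, Ava, Leo, Wes, Tao.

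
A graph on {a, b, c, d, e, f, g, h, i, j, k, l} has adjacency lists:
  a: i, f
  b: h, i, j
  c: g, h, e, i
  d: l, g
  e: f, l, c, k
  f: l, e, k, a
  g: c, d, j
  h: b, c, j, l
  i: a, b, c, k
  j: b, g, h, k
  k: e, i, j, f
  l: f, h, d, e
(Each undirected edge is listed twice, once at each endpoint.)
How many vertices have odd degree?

2

Degrees: a:2, b:3, c:4, d:2, e:4, f:4, g:3, h:4, i:4, j:4, k:4, l:4
Odd-degree vertices: b, g.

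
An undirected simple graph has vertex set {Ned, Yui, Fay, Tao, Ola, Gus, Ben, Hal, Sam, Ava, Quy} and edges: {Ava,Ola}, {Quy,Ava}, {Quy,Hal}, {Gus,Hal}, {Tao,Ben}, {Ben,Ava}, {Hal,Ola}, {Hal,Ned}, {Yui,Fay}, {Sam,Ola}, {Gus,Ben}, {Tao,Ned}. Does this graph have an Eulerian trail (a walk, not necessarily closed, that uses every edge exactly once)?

No

Degrees: Ned:2, Yui:1, Fay:1, Tao:2, Ola:3, Gus:2, Ben:3, Hal:4, Sam:1, Ava:3, Quy:2
Odd-degree vertices: Yui, Fay, Ola, Ben, Sam, Ava (6 total).
With 6 odd-degree vertices (more than two), no single trail can use every edge.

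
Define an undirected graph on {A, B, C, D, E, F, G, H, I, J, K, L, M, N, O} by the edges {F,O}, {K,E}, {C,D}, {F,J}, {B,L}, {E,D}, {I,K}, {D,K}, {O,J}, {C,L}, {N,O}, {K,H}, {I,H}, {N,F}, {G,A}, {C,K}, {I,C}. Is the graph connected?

Component: {M}
Component: {A, G}
Component: {F, J, N, O}
Component: {B, C, D, E, H, I, K, L}
There are 4 separate components, so the graph is not connected.

No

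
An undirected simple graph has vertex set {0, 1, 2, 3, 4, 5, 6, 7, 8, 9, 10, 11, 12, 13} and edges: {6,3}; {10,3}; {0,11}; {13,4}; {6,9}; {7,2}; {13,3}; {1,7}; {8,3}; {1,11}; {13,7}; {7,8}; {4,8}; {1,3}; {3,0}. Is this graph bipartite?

Partition the vertices as {3, 4, 5, 7, 9, 11, 12} vs {0, 1, 2, 6, 8, 10, 13}. Each listed edge has one endpoint in each part, so the graph is bipartite.

Yes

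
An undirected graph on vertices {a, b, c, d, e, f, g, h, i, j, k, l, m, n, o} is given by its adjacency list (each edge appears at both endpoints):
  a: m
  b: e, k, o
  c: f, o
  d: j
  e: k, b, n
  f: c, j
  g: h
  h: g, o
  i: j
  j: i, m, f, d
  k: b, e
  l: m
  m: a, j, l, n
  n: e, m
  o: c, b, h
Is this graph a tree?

The graph has 15 vertices and 16 edges.
Connected but with 16 > 14 edges, so it has a cycle and is not a tree.

No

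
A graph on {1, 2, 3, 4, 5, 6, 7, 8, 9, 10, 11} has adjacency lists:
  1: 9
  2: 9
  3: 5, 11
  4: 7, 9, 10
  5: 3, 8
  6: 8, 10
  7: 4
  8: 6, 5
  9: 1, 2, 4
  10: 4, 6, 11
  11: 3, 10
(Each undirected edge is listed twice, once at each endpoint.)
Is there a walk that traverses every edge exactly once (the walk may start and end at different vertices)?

Degrees: 1:1, 2:1, 3:2, 4:3, 5:2, 6:2, 7:1, 8:2, 9:3, 10:3, 11:2
Odd-degree vertices: 1, 2, 4, 7, 9, 10 (6 total).
With 6 odd-degree vertices (more than two), no single trail can use every edge.

No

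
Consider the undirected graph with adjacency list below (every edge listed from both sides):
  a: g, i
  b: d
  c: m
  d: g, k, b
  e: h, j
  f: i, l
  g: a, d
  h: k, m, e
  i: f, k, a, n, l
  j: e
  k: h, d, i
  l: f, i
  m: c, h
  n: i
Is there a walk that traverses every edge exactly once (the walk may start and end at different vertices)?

No

Degrees: a:2, b:1, c:1, d:3, e:2, f:2, g:2, h:3, i:5, j:1, k:3, l:2, m:2, n:1
Odd-degree vertices: b, c, d, h, i, j, k, n (8 total).
With 8 odd-degree vertices (more than two), no single trail can use every edge.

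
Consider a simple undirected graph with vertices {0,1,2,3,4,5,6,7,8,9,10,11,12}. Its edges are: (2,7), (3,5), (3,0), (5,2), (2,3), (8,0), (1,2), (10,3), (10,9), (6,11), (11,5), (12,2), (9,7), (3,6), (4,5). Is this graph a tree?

|V| = 13, |E| = 15.
A tree on 13 vertices has exactly 12 edges; this graph has 15, so it contains a cycle and is not a tree.

No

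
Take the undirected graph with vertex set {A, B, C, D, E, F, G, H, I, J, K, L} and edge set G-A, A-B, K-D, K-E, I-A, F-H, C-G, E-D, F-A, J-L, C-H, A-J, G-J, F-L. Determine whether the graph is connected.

No

Component: {D, E, K}
Component: {A, B, C, F, G, H, I, J, L}
No edge joins these 2 groups, so the graph is disconnected.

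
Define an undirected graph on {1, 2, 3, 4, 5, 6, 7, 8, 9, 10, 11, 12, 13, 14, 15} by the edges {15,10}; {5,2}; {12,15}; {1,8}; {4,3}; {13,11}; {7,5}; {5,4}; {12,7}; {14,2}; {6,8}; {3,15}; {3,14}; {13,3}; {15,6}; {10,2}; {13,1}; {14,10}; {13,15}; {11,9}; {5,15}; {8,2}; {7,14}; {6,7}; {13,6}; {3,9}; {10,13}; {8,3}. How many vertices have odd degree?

0

Degrees: 1:2, 2:4, 3:6, 4:2, 5:4, 6:4, 7:4, 8:4, 9:2, 10:4, 11:2, 12:2, 13:6, 14:4, 15:6
Odd-degree vertices: none.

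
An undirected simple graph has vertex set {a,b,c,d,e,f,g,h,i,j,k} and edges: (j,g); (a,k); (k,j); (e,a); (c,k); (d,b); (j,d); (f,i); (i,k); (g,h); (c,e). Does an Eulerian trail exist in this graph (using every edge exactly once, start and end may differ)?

No

Degrees: a:2, b:1, c:2, d:2, e:2, f:1, g:2, h:1, i:2, j:3, k:4
Odd-degree vertices: b, f, h, j (4 total).
An Eulerian trail requires 0 or 2 odd-degree vertices; here there are 4.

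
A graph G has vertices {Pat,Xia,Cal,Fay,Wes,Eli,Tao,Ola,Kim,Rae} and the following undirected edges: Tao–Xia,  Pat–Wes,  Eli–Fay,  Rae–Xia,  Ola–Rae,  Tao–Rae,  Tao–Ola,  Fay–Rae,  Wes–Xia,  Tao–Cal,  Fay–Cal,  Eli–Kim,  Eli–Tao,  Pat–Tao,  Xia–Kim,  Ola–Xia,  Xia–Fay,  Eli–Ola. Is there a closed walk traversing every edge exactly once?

Degrees: Pat:2, Xia:6, Cal:2, Fay:4, Wes:2, Eli:4, Tao:6, Ola:4, Kim:2, Rae:4
All degrees are even and the non-isolated vertices are connected — an Eulerian circuit exists.

Yes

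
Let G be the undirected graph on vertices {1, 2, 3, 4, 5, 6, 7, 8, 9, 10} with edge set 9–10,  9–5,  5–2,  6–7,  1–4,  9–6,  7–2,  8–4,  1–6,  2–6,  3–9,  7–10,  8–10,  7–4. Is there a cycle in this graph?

|V| = 10, |E| = 14, number of components = 1.
One cycle is 6-9-5-2-6.

Yes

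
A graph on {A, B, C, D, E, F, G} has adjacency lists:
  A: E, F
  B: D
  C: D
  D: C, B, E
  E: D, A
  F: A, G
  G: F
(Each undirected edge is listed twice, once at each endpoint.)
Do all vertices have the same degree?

Degrees: A:2, B:1, C:1, D:3, E:2, F:2, G:1
Vertex B has degree 1 while D has degree 3, so the graph is not regular.

No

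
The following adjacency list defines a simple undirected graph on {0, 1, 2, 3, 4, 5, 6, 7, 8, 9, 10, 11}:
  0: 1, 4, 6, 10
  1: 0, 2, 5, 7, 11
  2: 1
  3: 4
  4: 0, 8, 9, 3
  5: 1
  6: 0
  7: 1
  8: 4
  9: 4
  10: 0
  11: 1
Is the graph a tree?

|V| = 12, |E| = 11.
It is connected with exactly 11 edges, hence acyclic — it is a tree.

Yes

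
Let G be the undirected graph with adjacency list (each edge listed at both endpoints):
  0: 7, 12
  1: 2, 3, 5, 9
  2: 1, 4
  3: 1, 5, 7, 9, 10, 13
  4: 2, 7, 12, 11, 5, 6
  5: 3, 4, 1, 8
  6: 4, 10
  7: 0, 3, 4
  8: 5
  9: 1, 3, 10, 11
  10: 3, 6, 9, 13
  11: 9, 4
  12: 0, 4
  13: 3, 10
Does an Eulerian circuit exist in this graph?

No

Degrees: 0:2, 1:4, 2:2, 3:6, 4:6, 5:4, 6:2, 7:3, 8:1, 9:4, 10:4, 11:2, 12:2, 13:2
Vertices with odd degree: 7, 8. An Eulerian circuit requires all degrees even.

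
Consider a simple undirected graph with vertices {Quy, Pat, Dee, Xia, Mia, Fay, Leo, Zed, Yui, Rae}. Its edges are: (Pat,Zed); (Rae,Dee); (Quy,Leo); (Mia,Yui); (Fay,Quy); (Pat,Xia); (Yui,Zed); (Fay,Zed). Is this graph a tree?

|V| = 10, |E| = 8.
It is not connected, so it is not a tree.

No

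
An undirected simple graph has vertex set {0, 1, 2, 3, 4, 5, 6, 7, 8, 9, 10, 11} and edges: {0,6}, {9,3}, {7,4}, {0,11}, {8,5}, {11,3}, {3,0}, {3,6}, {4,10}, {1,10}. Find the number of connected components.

4

Component: {2}
Component: {5, 8}
Component: {1, 4, 7, 10}
Component: {0, 3, 6, 9, 11}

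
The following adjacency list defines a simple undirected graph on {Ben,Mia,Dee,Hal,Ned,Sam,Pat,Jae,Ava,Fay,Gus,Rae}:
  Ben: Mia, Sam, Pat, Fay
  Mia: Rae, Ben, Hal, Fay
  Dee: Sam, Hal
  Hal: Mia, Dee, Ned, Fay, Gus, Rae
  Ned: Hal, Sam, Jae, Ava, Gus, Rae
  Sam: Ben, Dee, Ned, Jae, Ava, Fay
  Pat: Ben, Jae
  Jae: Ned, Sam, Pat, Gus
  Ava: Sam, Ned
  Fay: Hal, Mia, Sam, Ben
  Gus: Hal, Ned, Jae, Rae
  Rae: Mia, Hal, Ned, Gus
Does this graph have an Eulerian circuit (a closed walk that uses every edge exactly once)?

Degrees: Ben:4, Mia:4, Dee:2, Hal:6, Ned:6, Sam:6, Pat:2, Jae:4, Ava:2, Fay:4, Gus:4, Rae:4
Every vertex has even degree and the edges form a single connected piece, so an Eulerian circuit exists.

Yes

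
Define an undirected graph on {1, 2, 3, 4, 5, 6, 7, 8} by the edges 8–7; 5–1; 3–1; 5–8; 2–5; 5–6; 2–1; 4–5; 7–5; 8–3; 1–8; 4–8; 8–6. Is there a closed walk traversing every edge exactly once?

Yes

Degrees: 1:4, 2:2, 3:2, 4:2, 5:6, 6:2, 7:2, 8:6
Every vertex has even degree and the edges form a single connected piece, so an Eulerian circuit exists.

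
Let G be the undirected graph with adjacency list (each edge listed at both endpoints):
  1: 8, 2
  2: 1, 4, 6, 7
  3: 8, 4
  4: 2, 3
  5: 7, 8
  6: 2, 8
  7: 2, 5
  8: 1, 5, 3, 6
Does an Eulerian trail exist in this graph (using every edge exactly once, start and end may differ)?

Degrees: 1:2, 2:4, 3:2, 4:2, 5:2, 6:2, 7:2, 8:4
Odd-degree vertices: none (0 total).
With 0 odd-degree vertices and all edges in one connected piece, an Eulerian trail exists.

Yes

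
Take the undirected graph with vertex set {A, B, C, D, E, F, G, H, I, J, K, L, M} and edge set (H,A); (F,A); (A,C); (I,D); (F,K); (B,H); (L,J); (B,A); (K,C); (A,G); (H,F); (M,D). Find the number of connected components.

4

Component: {E}
Component: {J, L}
Component: {D, I, M}
Component: {A, B, C, F, G, H, K}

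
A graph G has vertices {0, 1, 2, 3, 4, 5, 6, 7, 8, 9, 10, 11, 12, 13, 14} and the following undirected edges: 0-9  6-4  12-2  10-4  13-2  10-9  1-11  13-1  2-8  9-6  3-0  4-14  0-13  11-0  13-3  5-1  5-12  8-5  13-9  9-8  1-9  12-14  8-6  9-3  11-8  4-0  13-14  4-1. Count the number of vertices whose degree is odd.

12

Degrees: 0:5, 1:5, 2:3, 3:3, 4:5, 5:3, 6:3, 7:0, 8:5, 9:7, 10:2, 11:3, 12:3, 13:6, 14:3
Odd-degree vertices: 0, 1, 2, 3, 4, 5, 6, 8, 9, 11, 12, 14.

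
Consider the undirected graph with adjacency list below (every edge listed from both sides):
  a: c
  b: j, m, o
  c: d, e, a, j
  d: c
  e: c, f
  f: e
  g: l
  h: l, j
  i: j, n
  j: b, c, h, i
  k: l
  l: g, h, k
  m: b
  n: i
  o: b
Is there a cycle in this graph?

The graph has 15 vertices, 14 edges, and 1 connected component.
A forest on 15 vertices with 1 component has exactly 14 edges, which matches — so no cycle.

No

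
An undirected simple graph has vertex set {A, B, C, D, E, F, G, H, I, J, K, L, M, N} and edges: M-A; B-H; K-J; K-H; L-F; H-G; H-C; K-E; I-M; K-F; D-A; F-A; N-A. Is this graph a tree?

Yes

The graph has 14 vertices and 13 edges.
Connected and |E| = |V| - 1, which characterizes a tree.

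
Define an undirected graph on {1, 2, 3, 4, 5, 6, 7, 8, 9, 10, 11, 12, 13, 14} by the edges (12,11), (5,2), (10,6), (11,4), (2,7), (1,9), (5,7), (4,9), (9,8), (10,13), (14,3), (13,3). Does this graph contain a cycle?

Yes

The graph has 14 vertices, 12 edges, and 3 connected components.
Since 12 > 14 - 3, a cycle must exist; for instance 2-5-7-2.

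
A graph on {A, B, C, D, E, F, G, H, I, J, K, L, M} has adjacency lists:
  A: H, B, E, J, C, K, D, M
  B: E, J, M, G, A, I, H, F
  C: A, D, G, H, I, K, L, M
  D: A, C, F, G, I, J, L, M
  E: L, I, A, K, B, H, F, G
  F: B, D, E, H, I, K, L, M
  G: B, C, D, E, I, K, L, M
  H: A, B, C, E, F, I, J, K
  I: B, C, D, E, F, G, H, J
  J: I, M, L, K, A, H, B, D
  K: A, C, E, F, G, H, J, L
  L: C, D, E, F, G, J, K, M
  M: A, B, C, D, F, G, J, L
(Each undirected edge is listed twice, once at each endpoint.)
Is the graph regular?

Yes

Degrees: A:8, B:8, C:8, D:8, E:8, F:8, G:8, H:8, I:8, J:8, K:8, L:8, M:8
All degrees equal 8; the graph is regular.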